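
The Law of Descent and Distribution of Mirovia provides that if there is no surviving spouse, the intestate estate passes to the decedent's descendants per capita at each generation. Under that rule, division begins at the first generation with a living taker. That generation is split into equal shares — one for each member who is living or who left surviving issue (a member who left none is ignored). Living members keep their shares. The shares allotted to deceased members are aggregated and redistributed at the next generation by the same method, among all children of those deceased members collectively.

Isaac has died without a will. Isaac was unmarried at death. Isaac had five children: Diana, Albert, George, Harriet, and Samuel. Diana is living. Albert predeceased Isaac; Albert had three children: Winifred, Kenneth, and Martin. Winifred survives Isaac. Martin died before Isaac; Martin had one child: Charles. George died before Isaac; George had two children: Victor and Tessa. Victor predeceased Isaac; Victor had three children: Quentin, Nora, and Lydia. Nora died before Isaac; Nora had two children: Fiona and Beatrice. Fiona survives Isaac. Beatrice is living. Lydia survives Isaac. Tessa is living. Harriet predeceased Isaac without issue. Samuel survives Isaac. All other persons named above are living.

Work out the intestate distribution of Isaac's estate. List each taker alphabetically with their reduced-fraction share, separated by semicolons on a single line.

Beatrice 1/40; Charles 1/20; Diana 1/4; Fiona 1/40; Kenneth 1/10; Lydia 1/20; Quentin 1/20; Samuel 1/4; Tessa 1/10; Winifred 1/10

There is no surviving spouse, so the entire estate passes to Isaac's descendants per capita at each generation.
At generation 1 (Diana, Albert, George, Samuel) there are 4 shares of (1)/4 = 1/4 each.
Living: Diana and Samuel — each takes 1/4.
Deceased: Albert and George. Their combined 1/2 is pooled and carried to generation 2.
At generation 2 (Winifred, Kenneth, Martin, Victor, Tessa) there are 5 shares of (1/2)/5 = 1/10 each.
Living: Winifred, Kenneth, and Tessa — each takes 1/10.
Deceased: Martin and Victor. Their combined 1/5 is pooled and carried to generation 3.
At generation 3 (Charles, Quentin, Nora, Lydia) there are 4 shares of (1/5)/4 = 1/20 each.
Living: Charles, Quentin, and Lydia — each takes 1/20.
Deceased: Nora. That 1/20 share is carried to generation 4.
At generation 4 (Fiona, Beatrice) there are 2 shares of (1/20)/2 = 1/40 each.
Living: Fiona and Beatrice — each takes 1/40.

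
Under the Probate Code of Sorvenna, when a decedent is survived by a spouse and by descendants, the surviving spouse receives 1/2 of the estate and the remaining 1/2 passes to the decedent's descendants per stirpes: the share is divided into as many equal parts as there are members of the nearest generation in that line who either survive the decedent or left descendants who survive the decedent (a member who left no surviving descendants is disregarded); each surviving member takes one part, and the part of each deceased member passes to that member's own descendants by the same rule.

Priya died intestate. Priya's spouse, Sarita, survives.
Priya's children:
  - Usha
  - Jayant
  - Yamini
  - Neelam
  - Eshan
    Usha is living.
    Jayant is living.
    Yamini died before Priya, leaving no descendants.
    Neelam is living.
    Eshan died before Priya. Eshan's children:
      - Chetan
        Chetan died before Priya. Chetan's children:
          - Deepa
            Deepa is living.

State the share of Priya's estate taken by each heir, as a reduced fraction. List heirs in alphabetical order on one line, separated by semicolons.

Sarita, as surviving spouse, takes 1/2.
The remaining 1/2 passes to Priya's descendants per stirpes.
Yamini left no surviving issue, so that branch lapses and is disregarded.
The 1/2 is divided into 4 equal shares of 1/8 among Usha, Jayant, Neelam, Eshan.
Usha is living and takes 1/8.
Jayant is living and takes 1/8.
Neelam is living and takes 1/8.
Eshan predeceased; the 1/8 allotted to Eshan's branch passes to Eshan's issue by representation.
Chetan's line is the sole branch at this level, so the full 1/8 passes to Chetan's issue by representation.
Deepa is the sole taker at this level and receives the full 1/8.

Deepa 1/8; Jayant 1/8; Neelam 1/8; Sarita 1/2; Usha 1/8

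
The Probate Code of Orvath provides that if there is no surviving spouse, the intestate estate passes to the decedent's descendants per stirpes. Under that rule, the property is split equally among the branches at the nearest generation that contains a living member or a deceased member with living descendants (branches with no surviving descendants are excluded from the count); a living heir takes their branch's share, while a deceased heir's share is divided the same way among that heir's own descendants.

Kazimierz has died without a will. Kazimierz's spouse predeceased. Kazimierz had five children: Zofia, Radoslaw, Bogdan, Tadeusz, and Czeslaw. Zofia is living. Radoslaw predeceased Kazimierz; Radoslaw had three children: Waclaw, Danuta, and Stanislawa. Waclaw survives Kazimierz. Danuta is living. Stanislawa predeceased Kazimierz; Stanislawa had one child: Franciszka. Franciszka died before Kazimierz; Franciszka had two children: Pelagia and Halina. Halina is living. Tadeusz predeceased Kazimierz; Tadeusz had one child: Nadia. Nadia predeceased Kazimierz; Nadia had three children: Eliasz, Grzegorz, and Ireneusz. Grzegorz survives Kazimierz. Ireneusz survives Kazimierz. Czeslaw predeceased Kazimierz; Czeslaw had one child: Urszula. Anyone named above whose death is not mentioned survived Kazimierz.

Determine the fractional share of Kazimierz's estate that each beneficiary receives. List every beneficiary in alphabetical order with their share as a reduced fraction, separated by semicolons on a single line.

There is no surviving spouse, so the entire estate passes to Kazimierz's descendants per stirpes.
The estate is divided into 5 equal shares of 1/5 among Zofia, Radoslaw, Bogdan, Tadeusz, Czeslaw.
Zofia is living and takes 1/5.
Radoslaw predeceased; the 1/5 allotted to Radoslaw's branch passes to Radoslaw's issue by representation.
The 1/5 is divided into 3 equal shares of 1/15 among Waclaw, Danuta, Stanislawa.
Waclaw is living and takes 1/15.
Danuta is living and takes 1/15.
Stanislawa predeceased; the 1/15 allotted to Stanislawa's branch passes to Stanislawa's issue by representation.
Franciszka's line is the sole branch at this level, so the full 1/15 passes to Franciszka's issue by representation.
The 1/15 is divided into 2 equal shares of 1/30 among Pelagia, Halina.
Pelagia is living and takes 1/30.
Halina is living and takes 1/30.
Bogdan is living and takes 1/5.
Tadeusz predeceased; the 1/5 allotted to Tadeusz's branch passes to Tadeusz's issue by representation.
Nadia's line is the sole branch at this level, so the full 1/5 passes to Nadia's issue by representation.
The 1/5 is divided into 3 equal shares of 1/15 among Eliasz, Grzegorz, Ireneusz.
Eliasz is living and takes 1/15.
Grzegorz is living and takes 1/15.
Ireneusz is living and takes 1/15.
Czeslaw predeceased; the 1/5 allotted to Czeslaw's branch passes to Czeslaw's issue by representation.
Urszula is the sole taker at this level and receives the full 1/5.

Bogdan 1/5; Danuta 1/15; Eliasz 1/15; Grzegorz 1/15; Halina 1/30; Ireneusz 1/15; Pelagia 1/30; Urszula 1/5; Waclaw 1/15; Zofia 1/5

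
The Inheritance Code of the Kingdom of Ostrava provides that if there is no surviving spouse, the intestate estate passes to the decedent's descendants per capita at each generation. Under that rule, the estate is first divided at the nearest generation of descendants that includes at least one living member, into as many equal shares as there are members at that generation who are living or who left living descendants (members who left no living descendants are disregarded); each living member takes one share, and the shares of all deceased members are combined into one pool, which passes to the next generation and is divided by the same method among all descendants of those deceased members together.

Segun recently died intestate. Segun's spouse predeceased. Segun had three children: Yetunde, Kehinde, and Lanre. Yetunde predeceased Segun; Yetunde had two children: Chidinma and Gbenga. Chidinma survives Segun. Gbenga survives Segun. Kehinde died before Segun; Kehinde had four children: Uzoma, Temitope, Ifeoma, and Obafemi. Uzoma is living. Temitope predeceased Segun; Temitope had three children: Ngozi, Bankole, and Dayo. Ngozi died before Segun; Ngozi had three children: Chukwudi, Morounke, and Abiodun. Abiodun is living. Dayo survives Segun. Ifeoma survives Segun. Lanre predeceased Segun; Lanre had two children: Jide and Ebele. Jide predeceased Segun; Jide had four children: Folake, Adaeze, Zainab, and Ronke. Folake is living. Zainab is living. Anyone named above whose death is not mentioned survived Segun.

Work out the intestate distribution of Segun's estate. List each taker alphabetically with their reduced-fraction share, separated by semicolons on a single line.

Abiodun 1/84; Adaeze 1/28; Bankole 1/28; Chidinma 1/8; Chukwudi 1/84; Dayo 1/28; Ebele 1/8; Folake 1/28; Gbenga 1/8; Ifeoma 1/8; Morounke 1/84; Obafemi 1/8; Ronke 1/28; Uzoma 1/8; Zainab 1/28

There is no surviving spouse, so the entire estate passes to Segun's descendants per capita at each generation.
No one at generation 1 (Yetunde, Kehinde, Lanre) is living; moving to the next generation.
At generation 2 (Chidinma, Gbenga, Uzoma, Temitope, Ifeoma, Obafemi, Jide, Ebele) there are 8 shares of (1)/8 = 1/8 each.
Living: Chidinma, Gbenga, Uzoma, Ifeoma, Obafemi, and Ebele — each takes 1/8.
Deceased: Temitope and Jide. Their combined 1/4 is pooled and carried to generation 3.
At generation 3 (Ngozi, Bankole, Dayo, Folake, Adaeze, Zainab, Ronke) there are 7 shares of (1/4)/7 = 1/28 each.
Living: Bankole, Dayo, Folake, Adaeze, Zainab, and Ronke — each takes 1/28.
Deceased: Ngozi. That 1/28 share is carried to generation 4.
At generation 4 (Chukwudi, Morounke, Abiodun) there are 3 shares of (1/28)/3 = 1/84 each.
Living: Chukwudi, Morounke, and Abiodun — each takes 1/84.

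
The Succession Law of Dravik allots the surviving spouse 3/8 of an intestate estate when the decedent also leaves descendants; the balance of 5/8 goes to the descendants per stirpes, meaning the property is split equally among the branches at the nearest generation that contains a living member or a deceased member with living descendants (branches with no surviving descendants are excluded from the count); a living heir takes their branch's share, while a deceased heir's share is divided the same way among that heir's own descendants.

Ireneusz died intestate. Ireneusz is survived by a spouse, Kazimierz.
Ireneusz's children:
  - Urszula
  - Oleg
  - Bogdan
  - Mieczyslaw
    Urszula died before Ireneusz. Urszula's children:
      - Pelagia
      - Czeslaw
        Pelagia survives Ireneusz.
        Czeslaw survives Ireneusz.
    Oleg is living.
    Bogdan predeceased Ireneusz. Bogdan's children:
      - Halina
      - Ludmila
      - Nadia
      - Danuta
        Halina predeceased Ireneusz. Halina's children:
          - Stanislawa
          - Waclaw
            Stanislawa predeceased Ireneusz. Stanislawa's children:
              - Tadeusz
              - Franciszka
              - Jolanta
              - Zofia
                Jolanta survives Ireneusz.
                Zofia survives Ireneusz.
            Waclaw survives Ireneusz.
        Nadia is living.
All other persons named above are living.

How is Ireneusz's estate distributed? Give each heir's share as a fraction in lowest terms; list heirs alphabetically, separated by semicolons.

Kazimierz, as surviving spouse, takes 3/8.
The remaining 5/8 passes to Ireneusz's descendants per stirpes.
The 5/8 is divided into 4 equal shares of 5/32 among Urszula, Oleg, Bogdan, Mieczyslaw.
Urszula predeceased; the 5/32 allotted to Urszula's branch passes to Urszula's issue by representation.
The 5/32 is divided into 2 equal shares of 5/64 among Pelagia, Czeslaw.
Pelagia is living and takes 5/64.
Czeslaw is living and takes 5/64.
Oleg is living and takes 5/32.
Bogdan predeceased; the 5/32 allotted to Bogdan's branch passes to Bogdan's issue by representation.
The 5/32 is divided into 4 equal shares of 5/128 among Halina, Ludmila, Nadia, Danuta.
Halina predeceased; the 5/128 allotted to Halina's branch passes to Halina's issue by representation.
The 5/128 is divided into 2 equal shares of 5/256 among Stanislawa, Waclaw.
Stanislawa predeceased; the 5/256 allotted to Stanislawa's branch passes to Stanislawa's issue by representation.
The 5/256 is divided into 4 equal shares of 5/1024 among Tadeusz, Franciszka, Jolanta, Zofia.
Tadeusz is living and takes 5/1024.
Franciszka is living and takes 5/1024.
Jolanta is living and takes 5/1024.
Zofia is living and takes 5/1024.
Waclaw is living and takes 5/256.
Ludmila is living and takes 5/128.
Nadia is living and takes 5/128.
Danuta is living and takes 5/128.
Mieczyslaw is living and takes 5/32.

Czeslaw 5/64; Danuta 5/128; Franciszka 5/1024; Jolanta 5/1024; Kazimierz 3/8; Ludmila 5/128; Mieczyslaw 5/32; Nadia 5/128; Oleg 5/32; Pelagia 5/64; Tadeusz 5/1024; Waclaw 5/256; Zofia 5/1024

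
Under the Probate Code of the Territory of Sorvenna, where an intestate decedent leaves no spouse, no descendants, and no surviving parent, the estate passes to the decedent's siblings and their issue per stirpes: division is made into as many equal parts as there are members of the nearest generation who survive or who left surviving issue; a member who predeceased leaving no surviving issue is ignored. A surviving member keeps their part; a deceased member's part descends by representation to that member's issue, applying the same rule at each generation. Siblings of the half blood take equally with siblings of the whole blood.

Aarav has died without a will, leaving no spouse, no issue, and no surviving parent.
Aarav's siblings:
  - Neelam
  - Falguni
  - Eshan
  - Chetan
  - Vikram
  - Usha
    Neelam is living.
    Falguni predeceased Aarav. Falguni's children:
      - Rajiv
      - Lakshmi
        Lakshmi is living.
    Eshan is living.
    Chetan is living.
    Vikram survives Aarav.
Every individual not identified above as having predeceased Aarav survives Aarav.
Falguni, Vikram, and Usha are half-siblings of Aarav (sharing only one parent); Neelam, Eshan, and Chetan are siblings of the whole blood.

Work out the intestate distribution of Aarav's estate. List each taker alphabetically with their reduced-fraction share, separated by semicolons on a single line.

No spouse, descendants, or parent survives, so the estate passes to Aarav's siblings per stirpes.
Half-blood and whole-blood siblings take equally under the stated rule.
The estate is divided into 6 equal shares of 1/6 among Neelam, Falguni, Eshan, Chetan, Vikram, Usha.
Neelam is living and takes 1/6.
Falguni predeceased; the 1/6 allotted to Falguni's branch passes to Falguni's issue by representation.
The 1/6 is divided into 2 equal shares of 1/12 among Rajiv, Lakshmi.
Rajiv is living and takes 1/12.
Lakshmi is living and takes 1/12.
Eshan is living and takes 1/6.
Chetan is living and takes 1/6.
Vikram is living and takes 1/6.
Usha is living and takes 1/6.

Chetan 1/6; Eshan 1/6; Lakshmi 1/12; Neelam 1/6; Rajiv 1/12; Usha 1/6; Vikram 1/6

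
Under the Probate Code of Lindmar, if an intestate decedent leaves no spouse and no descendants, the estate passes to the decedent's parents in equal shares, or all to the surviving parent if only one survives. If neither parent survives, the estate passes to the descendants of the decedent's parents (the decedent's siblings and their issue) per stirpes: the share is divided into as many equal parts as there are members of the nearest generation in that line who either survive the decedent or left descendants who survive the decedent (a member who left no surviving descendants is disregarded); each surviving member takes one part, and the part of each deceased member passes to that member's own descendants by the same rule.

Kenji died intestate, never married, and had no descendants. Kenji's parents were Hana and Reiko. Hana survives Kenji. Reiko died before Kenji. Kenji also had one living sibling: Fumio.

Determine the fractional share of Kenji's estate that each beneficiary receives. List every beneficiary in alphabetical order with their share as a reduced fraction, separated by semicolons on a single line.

Only one parent, Hana, survives, so Hana takes the entire estate. The siblings take nothing because a surviving parent has priority.

Hana 1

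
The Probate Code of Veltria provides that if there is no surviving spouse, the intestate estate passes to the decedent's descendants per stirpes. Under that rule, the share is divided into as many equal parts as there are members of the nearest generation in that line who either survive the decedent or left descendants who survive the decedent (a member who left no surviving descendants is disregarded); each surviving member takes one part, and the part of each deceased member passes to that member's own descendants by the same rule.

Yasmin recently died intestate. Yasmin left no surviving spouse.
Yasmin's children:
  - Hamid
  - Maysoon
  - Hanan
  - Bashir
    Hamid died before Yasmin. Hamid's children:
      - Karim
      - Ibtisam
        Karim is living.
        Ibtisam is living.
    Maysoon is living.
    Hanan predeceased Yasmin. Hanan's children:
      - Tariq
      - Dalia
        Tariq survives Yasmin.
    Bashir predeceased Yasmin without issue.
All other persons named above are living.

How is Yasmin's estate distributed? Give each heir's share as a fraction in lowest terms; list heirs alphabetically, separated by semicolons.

There is no surviving spouse, so the entire estate passes to Yasmin's descendants per stirpes.
Bashir left no surviving issue, so that branch lapses and is disregarded.
The estate is divided into 3 equal shares of 1/3 among Hamid, Maysoon, Hanan.
Hamid predeceased; the 1/3 allotted to Hamid's branch passes to Hamid's issue by representation.
The 1/3 is divided into 2 equal shares of 1/6 among Karim, Ibtisam.
Karim is living and takes 1/6.
Ibtisam is living and takes 1/6.
Maysoon is living and takes 1/3.
Hanan predeceased; the 1/3 allotted to Hanan's branch passes to Hanan's issue by representation.
The 1/3 is divided into 2 equal shares of 1/6 among Tariq, Dalia.
Tariq is living and takes 1/6.
Dalia is living and takes 1/6.

Dalia 1/6; Ibtisam 1/6; Karim 1/6; Maysoon 1/3; Tariq 1/6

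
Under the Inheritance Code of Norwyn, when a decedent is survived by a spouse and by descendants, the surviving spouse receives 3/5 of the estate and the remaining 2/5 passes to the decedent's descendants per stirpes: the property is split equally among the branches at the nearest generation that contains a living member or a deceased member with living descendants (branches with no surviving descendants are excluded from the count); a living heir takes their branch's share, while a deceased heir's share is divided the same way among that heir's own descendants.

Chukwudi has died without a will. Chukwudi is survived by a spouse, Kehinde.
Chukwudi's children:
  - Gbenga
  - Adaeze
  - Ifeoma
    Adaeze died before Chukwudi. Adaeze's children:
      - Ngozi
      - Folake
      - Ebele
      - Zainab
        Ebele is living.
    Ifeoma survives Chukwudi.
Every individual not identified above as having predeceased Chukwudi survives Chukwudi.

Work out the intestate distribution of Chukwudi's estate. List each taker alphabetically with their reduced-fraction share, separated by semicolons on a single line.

Kehinde, as surviving spouse, takes 3/5.
The remaining 2/5 passes to Chukwudi's descendants per stirpes.
The 2/5 is divided into 3 equal shares of 2/15 among Gbenga, Adaeze, Ifeoma.
Gbenga is living and takes 2/15.
Adaeze predeceased; the 2/15 allotted to Adaeze's branch passes to Adaeze's issue by representation.
The 2/15 is divided into 4 equal shares of 1/30 among Ngozi, Folake, Ebele, Zainab.
Ngozi is living and takes 1/30.
Folake is living and takes 1/30.
Ebele is living and takes 1/30.
Zainab is living and takes 1/30.
Ifeoma is living and takes 2/15.

Ebele 1/30; Folake 1/30; Gbenga 2/15; Ifeoma 2/15; Kehinde 3/5; Ngozi 1/30; Zainab 1/30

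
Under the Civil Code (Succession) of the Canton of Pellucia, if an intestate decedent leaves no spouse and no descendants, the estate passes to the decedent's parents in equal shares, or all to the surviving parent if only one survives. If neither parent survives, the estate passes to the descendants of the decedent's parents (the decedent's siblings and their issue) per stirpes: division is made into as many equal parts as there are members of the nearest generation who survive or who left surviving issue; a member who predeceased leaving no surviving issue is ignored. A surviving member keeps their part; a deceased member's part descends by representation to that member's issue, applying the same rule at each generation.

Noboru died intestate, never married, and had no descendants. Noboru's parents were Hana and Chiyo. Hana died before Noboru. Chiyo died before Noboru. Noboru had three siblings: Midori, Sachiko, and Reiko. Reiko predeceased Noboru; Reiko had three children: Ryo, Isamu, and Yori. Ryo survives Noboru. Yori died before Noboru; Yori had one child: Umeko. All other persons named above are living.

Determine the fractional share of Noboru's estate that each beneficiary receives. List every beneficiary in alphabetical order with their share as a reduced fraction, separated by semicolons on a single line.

Neither parent survives and there are no descendants, so the estate passes to Noboru's siblings and their issue per stirpes.
The estate is divided into 3 equal shares of 1/3 among Midori, Sachiko, Reiko.
Midori is living and takes 1/3.
Sachiko is living and takes 1/3.
Reiko predeceased; the 1/3 allotted to Reiko's branch passes to Reiko's issue by representation.
The 1/3 is divided into 3 equal shares of 1/9 among Ryo, Isamu, Yori.
Ryo is living and takes 1/9.
Isamu is living and takes 1/9.
Yori predeceased; the 1/9 allotted to Yori's branch passes to Yori's issue by representation.
Umeko is the sole taker at this level and receives the full 1/9.

Isamu 1/9; Midori 1/3; Ryo 1/9; Sachiko 1/3; Umeko 1/9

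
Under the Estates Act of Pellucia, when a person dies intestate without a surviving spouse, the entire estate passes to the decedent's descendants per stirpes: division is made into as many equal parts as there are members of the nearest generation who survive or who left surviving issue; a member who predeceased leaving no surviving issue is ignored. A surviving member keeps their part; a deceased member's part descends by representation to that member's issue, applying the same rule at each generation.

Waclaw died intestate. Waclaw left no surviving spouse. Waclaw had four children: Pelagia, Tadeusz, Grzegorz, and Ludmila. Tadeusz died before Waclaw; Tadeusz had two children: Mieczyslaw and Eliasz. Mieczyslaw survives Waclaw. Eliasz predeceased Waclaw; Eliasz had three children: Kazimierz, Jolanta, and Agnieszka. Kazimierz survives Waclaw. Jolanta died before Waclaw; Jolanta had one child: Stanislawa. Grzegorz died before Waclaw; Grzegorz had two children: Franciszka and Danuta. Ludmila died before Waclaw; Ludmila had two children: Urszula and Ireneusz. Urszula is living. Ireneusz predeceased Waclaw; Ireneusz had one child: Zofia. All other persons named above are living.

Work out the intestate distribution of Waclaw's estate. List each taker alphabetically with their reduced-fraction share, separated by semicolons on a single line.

Agnieszka 1/24; Danuta 1/8; Franciszka 1/8; Kazimierz 1/24; Mieczyslaw 1/8; Pelagia 1/4; Stanislawa 1/24; Urszula 1/8; Zofia 1/8

There is no surviving spouse, so the entire estate passes to Waclaw's descendants per stirpes.
The estate is divided into 4 equal shares of 1/4 among Pelagia, Tadeusz, Grzegorz, Ludmila.
Pelagia is living and takes 1/4.
Tadeusz predeceased; the 1/4 allotted to Tadeusz's branch passes to Tadeusz's issue by representation.
The 1/4 is divided into 2 equal shares of 1/8 among Mieczyslaw, Eliasz.
Mieczyslaw is living and takes 1/8.
Eliasz predeceased; the 1/8 allotted to Eliasz's branch passes to Eliasz's issue by representation.
The 1/8 is divided into 3 equal shares of 1/24 among Kazimierz, Jolanta, Agnieszka.
Kazimierz is living and takes 1/24.
Jolanta predeceased; the 1/24 allotted to Jolanta's branch passes to Jolanta's issue by representation.
Stanislawa is the sole taker at this level and receives the full 1/24.
Agnieszka is living and takes 1/24.
Grzegorz predeceased; the 1/4 allotted to Grzegorz's branch passes to Grzegorz's issue by representation.
The 1/4 is divided into 2 equal shares of 1/8 among Franciszka, Danuta.
Franciszka is living and takes 1/8.
Danuta is living and takes 1/8.
Ludmila predeceased; the 1/4 allotted to Ludmila's branch passes to Ludmila's issue by representation.
The 1/4 is divided into 2 equal shares of 1/8 among Urszula, Ireneusz.
Urszula is living and takes 1/8.
Ireneusz predeceased; the 1/8 allotted to Ireneusz's branch passes to Ireneusz's issue by representation.
Zofia is the sole taker at this level and receives the full 1/8.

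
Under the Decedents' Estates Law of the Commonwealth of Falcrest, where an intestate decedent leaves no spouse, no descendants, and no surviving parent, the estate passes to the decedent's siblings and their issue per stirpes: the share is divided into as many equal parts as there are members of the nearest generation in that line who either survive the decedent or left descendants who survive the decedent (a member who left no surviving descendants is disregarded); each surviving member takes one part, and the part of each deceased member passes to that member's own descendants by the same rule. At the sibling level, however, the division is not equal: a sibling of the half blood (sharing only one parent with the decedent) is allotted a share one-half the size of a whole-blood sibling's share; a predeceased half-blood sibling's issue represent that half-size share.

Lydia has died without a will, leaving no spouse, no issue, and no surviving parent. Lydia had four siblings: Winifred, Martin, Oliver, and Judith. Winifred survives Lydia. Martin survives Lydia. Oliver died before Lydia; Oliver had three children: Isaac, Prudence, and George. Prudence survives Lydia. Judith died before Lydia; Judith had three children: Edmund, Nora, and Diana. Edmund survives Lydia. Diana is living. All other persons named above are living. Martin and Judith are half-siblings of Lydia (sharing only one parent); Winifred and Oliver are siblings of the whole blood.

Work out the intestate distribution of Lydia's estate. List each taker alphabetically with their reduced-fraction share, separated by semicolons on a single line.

No spouse, descendants, or parent survives, so the estate passes to Lydia's siblings per stirpes.
Half-blood siblings count for one-half the weight of whole-blood siblings at the initial division.
Dividing 1 in proportion to weights (total weight 3): Winifred (weight 1) → 1/3; Martin (weight 1/2) → 1/6; Oliver (weight 1) → 1/3; Judith (weight 1/2) → 1/6.
Winifred is living and takes 1/3.
Martin is living and takes 1/6.
Oliver predeceased; the 1/3 allotted to Oliver's branch passes to Oliver's issue by representation.
The 1/3 is divided into 3 equal shares of 1/9 among Isaac, Prudence, George.
Isaac is living and takes 1/9.
Prudence is living and takes 1/9.
George is living and takes 1/9.
Judith predeceased; the 1/6 allotted to Judith's branch passes to Judith's issue by representation.
The 1/6 is divided into 3 equal shares of 1/18 among Edmund, Nora, Diana.
Edmund is living and takes 1/18.
Nora is living and takes 1/18.
Diana is living and takes 1/18.

Diana 1/18; Edmund 1/18; George 1/9; Isaac 1/9; Martin 1/6; Nora 1/18; Prudence 1/9; Winifred 1/3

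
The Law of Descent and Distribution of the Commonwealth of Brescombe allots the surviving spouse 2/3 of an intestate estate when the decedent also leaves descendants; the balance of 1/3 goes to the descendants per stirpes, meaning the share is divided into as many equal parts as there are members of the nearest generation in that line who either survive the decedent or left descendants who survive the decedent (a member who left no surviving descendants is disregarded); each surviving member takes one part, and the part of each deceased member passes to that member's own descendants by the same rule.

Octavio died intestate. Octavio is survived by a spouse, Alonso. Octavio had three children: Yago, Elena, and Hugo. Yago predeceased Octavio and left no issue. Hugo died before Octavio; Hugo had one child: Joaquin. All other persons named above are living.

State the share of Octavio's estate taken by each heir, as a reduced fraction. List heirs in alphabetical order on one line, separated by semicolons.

Alonso, as surviving spouse, takes 2/3.
The remaining 1/3 passes to Octavio's descendants per stirpes.
Yago left no surviving issue, so that branch lapses and is disregarded.
The 1/3 is divided into 2 equal shares of 1/6 among Elena, Hugo.
Elena is living and takes 1/6.
Hugo predeceased; the 1/6 allotted to Hugo's branch passes to Hugo's issue by representation.
Joaquin is the sole taker at this level and receives the full 1/6.

Alonso 2/3; Elena 1/6; Joaquin 1/6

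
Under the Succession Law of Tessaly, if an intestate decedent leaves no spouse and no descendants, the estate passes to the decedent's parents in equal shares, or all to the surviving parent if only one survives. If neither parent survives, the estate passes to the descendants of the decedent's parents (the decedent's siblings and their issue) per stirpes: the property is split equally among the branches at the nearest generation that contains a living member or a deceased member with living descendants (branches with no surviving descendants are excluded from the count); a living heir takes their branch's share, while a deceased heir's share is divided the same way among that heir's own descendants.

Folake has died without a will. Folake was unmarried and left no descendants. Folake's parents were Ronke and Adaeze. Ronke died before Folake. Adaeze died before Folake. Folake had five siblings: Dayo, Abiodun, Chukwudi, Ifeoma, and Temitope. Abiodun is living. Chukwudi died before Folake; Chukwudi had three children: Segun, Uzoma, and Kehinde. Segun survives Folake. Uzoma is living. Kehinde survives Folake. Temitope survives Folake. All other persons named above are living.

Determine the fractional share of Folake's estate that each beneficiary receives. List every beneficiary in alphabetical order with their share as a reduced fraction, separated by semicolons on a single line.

Neither parent survives and there are no descendants, so the estate passes to Folake's siblings and their issue per stirpes.
The estate is divided into 5 equal shares of 1/5 among Dayo, Abiodun, Chukwudi, Ifeoma, Temitope.
Dayo is living and takes 1/5.
Abiodun is living and takes 1/5.
Chukwudi predeceased; the 1/5 allotted to Chukwudi's branch passes to Chukwudi's issue by representation.
The 1/5 is divided into 3 equal shares of 1/15 among Segun, Uzoma, Kehinde.
Segun is living and takes 1/15.
Uzoma is living and takes 1/15.
Kehinde is living and takes 1/15.
Ifeoma is living and takes 1/5.
Temitope is living and takes 1/5.

Abiodun 1/5; Dayo 1/5; Ifeoma 1/5; Kehinde 1/15; Segun 1/15; Temitope 1/5; Uzoma 1/15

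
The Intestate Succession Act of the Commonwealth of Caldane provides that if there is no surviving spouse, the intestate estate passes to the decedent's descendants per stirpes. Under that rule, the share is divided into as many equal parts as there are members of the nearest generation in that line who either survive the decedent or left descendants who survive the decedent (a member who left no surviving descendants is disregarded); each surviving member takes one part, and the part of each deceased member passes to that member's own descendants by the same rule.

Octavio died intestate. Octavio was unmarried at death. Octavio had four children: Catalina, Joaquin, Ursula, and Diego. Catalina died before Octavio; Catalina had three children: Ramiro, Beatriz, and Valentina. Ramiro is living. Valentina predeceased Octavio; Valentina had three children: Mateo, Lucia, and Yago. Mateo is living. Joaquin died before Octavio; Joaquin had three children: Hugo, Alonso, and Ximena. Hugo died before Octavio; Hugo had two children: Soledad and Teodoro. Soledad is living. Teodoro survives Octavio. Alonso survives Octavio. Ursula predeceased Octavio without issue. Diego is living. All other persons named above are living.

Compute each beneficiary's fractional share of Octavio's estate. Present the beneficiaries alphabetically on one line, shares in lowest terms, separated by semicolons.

Alonso 1/9; Beatriz 1/9; Diego 1/3; Lucia 1/27; Mateo 1/27; Ramiro 1/9; Soledad 1/18; Teodoro 1/18; Ximena 1/9; Yago 1/27

There is no surviving spouse, so the entire estate passes to Octavio's descendants per stirpes.
Ursula left no surviving issue, so that branch lapses and is disregarded.
The estate is divided into 3 equal shares of 1/3 among Catalina, Joaquin, Diego.
Catalina predeceased; the 1/3 allotted to Catalina's branch passes to Catalina's issue by representation.
The 1/3 is divided into 3 equal shares of 1/9 among Ramiro, Beatriz, Valentina.
Ramiro is living and takes 1/9.
Beatriz is living and takes 1/9.
Valentina predeceased; the 1/9 allotted to Valentina's branch passes to Valentina's issue by representation.
The 1/9 is divided into 3 equal shares of 1/27 among Mateo, Lucia, Yago.
Mateo is living and takes 1/27.
Lucia is living and takes 1/27.
Yago is living and takes 1/27.
Joaquin predeceased; the 1/3 allotted to Joaquin's branch passes to Joaquin's issue by representation.
The 1/3 is divided into 3 equal shares of 1/9 among Hugo, Alonso, Ximena.
Hugo predeceased; the 1/9 allotted to Hugo's branch passes to Hugo's issue by representation.
The 1/9 is divided into 2 equal shares of 1/18 among Soledad, Teodoro.
Soledad is living and takes 1/18.
Teodoro is living and takes 1/18.
Alonso is living and takes 1/9.
Ximena is living and takes 1/9.
Diego is living and takes 1/3.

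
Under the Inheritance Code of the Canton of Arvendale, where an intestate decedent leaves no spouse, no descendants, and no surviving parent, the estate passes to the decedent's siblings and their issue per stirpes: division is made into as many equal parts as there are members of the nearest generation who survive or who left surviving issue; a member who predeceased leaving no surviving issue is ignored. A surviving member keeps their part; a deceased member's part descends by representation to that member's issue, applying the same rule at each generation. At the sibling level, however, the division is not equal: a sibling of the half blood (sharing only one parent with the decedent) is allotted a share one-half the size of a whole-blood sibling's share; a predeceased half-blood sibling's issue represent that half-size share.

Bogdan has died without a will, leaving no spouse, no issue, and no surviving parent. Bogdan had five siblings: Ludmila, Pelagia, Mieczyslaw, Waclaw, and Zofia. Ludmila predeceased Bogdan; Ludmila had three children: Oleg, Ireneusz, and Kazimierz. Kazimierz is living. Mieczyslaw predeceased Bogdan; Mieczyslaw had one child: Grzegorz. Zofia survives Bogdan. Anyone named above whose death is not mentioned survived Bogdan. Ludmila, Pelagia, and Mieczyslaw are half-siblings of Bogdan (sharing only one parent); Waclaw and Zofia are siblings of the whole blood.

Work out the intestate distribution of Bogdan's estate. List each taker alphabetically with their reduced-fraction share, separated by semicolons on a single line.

No spouse, descendants, or parent survives, so the estate passes to Bogdan's siblings per stirpes.
Half-blood siblings count for one-half the weight of whole-blood siblings at the initial division.
Dividing 1 in proportion to weights (total weight 7/2): Ludmila (weight 1/2) → 1/7; Pelagia (weight 1/2) → 1/7; Mieczyslaw (weight 1/2) → 1/7; Waclaw (weight 1) → 2/7; Zofia (weight 1) → 2/7.
Ludmila predeceased; the 1/7 allotted to Ludmila's branch passes to Ludmila's issue by representation.
The 1/7 is divided into 3 equal shares of 1/21 among Oleg, Ireneusz, Kazimierz.
Oleg is living and takes 1/21.
Ireneusz is living and takes 1/21.
Kazimierz is living and takes 1/21.
Pelagia is living and takes 1/7.
Mieczyslaw predeceased; the 1/7 allotted to Mieczyslaw's branch passes to Mieczyslaw's issue by representation.
Grzegorz is the sole taker at this level and receives the full 1/7.
Waclaw is living and takes 2/7.
Zofia is living and takes 2/7.

Grzegorz 1/7; Ireneusz 1/21; Kazimierz 1/21; Oleg 1/21; Pelagia 1/7; Waclaw 2/7; Zofia 2/7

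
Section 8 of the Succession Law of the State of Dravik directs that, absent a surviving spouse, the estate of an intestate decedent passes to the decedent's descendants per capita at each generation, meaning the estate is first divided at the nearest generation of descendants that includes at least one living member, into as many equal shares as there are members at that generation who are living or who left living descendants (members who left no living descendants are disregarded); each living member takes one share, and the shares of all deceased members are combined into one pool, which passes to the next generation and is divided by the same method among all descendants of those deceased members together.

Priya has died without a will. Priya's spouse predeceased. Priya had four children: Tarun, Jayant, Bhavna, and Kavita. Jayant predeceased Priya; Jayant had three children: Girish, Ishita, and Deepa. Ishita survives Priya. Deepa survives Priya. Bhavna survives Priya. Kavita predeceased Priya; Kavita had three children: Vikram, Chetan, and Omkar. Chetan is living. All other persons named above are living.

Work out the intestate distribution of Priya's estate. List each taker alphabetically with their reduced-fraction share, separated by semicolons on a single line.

Bhavna 1/4; Chetan 1/12; Deepa 1/12; Girish 1/12; Ishita 1/12; Omkar 1/12; Tarun 1/4; Vikram 1/12

There is no surviving spouse, so the entire estate passes to Priya's descendants per capita at each generation.
At generation 1 (Tarun, Jayant, Bhavna, Kavita) there are 4 shares of (1)/4 = 1/4 each.
Living: Tarun and Bhavna — each takes 1/4.
Deceased: Jayant and Kavita. Their combined 1/2 is pooled and carried to generation 2.
At generation 2 (Girish, Ishita, Deepa, Vikram, Chetan, Omkar) there are 6 shares of (1/2)/6 = 1/12 each.
Living: Girish, Ishita, Deepa, Vikram, Chetan, and Omkar — each takes 1/12.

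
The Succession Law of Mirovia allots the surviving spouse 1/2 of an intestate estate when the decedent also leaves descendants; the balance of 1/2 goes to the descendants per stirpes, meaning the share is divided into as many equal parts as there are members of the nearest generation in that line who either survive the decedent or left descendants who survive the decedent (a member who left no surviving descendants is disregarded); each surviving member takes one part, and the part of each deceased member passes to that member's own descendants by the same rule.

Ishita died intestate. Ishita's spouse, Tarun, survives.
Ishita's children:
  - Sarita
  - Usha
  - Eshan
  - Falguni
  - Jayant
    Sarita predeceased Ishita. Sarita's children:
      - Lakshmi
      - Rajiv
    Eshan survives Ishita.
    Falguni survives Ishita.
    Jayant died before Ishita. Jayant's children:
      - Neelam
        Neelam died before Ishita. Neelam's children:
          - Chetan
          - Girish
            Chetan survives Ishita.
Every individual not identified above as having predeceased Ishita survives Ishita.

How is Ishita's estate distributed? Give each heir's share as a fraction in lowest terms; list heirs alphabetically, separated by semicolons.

Chetan 1/20; Eshan 1/10; Falguni 1/10; Girish 1/20; Lakshmi 1/20; Rajiv 1/20; Tarun 1/2; Usha 1/10

Tarun, as surviving spouse, takes 1/2.
The remaining 1/2 passes to Ishita's descendants per stirpes.
The 1/2 is divided into 5 equal shares of 1/10 among Sarita, Usha, Eshan, Falguni, Jayant.
Sarita predeceased; the 1/10 allotted to Sarita's branch passes to Sarita's issue by representation.
The 1/10 is divided into 2 equal shares of 1/20 among Lakshmi, Rajiv.
Lakshmi is living and takes 1/20.
Rajiv is living and takes 1/20.
Usha is living and takes 1/10.
Eshan is living and takes 1/10.
Falguni is living and takes 1/10.
Jayant predeceased; the 1/10 allotted to Jayant's branch passes to Jayant's issue by representation.
Neelam's line is the sole branch at this level, so the full 1/10 passes to Neelam's issue by representation.
The 1/10 is divided into 2 equal shares of 1/20 among Chetan, Girish.
Chetan is living and takes 1/20.
Girish is living and takes 1/20.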